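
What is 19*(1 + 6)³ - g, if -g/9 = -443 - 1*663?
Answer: -3437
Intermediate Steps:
g = 9954 (g = -9*(-443 - 1*663) = -9*(-443 - 663) = -9*(-1106) = 9954)
19*(1 + 6)³ - g = 19*(1 + 6)³ - 1*9954 = 19*7³ - 9954 = 19*343 - 9954 = 6517 - 9954 = -3437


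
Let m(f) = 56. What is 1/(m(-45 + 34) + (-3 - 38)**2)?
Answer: 1/1737 ≈ 0.00057571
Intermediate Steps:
1/(m(-45 + 34) + (-3 - 38)**2) = 1/(56 + (-3 - 38)**2) = 1/(56 + (-41)**2) = 1/(56 + 1681) = 1/1737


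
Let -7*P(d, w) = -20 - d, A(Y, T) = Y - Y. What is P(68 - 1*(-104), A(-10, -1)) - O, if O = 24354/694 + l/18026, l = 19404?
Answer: -191343153/21892577 ≈ -8.7401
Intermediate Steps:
A(Y, T) = 0
P(d, w) = 20/7 + d/7 (P(d, w) = -(-20 - d)/7 = 20/7 + d/7)
O = 113117895/3127511 (O = 24354/694 + 19404/18026 = 24354*(1/694) + 19404*(1/18026) = 12177/347 + 9702/9013 = 113117895/3127511 ≈ 36.169)
P(68 - 1*(-104), A(-10, -1)) - O = (20/7 + (68 - 1*(-104))/7) - 1*113117895/3127511 = (20/7 + (68 + 104)/7) - 113117895/3127511 = (20/7 + (⅐)*172) - 113117895/3127511 = (20/7 + 172/7) - 113117895/3127511 = 192/7 - 113117895/3127511 = -191343153/21892577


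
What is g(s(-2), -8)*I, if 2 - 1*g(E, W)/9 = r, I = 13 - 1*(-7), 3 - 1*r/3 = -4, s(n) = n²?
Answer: -3420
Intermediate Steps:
r = 21 (r = 9 - 3*(-4) = 9 + 12 = 21)
I = 20 (I = 13 + 7 = 20)
g(E, W) = -171 (g(E, W) = 18 - 9*21 = 18 - 189 = -171)
g(s(-2), -8)*I = -171*20 = -3420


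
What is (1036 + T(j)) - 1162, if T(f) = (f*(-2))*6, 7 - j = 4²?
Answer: -18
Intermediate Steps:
j = -9 (j = 7 - 1*4² = 7 - 1*16 = 7 - 16 = -9)
T(f) = -12*f (T(f) = -2*f*6 = -12*f)
(1036 + T(j)) - 1162 = (1036 - 12*(-9)) - 1162 = (1036 + 108) - 1162 = 1144 - 1162 = -18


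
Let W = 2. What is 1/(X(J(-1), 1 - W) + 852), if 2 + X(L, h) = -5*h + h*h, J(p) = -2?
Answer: 1/856 ≈ 0.0011682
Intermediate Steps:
X(L, h) = -2 + h² - 5*h (X(L, h) = -2 + (-5*h + h*h) = -2 + (-5*h + h²) = -2 + (h² - 5*h) = -2 + h² - 5*h)
1/(X(J(-1), 1 - W) + 852) = 1/((-2 + (1 - 1*2)² - 5*(1 - 1*2)) + 852) = 1/((-2 + (1 - 2)² - 5*(1 - 2)) + 852) = 1/((-2 + (-1)² - 5*(-1)) + 852) = 1/((-2 + 1 + 5) + 852) = 1/(4 + 852) = 1/856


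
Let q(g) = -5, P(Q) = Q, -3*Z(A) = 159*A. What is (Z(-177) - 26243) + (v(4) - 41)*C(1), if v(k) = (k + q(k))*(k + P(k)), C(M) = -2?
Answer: -16764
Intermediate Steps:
Z(A) = -53*A
v(k) = 2*k*(-5 + k) (v(k) = (k - 5)*(k + k) = (-5 + k)*(2*k) = 2*k*(-5 + k))
(Z(-177) - 26243) + (v(4) - 41)*C(1) = (-53*(-177) - 26243) + (2*4*(-5 + 4) - 41)*(-2) = (9381 - 26243) + (2*4*(-1) - 41)*(-2) = -16862 + (-8 - 41)*(-2) = -16862 - 49*(-2) = -16862 + 98 = -16764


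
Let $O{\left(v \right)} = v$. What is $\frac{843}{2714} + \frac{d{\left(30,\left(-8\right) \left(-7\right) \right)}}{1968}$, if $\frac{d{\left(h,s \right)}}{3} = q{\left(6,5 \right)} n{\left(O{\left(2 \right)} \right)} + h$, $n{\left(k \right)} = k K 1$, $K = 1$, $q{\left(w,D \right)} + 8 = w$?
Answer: $\frac{155893}{445096} \approx 0.35025$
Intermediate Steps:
$q{\left(w,D \right)} = -8 + w$
$n{\left(k \right)} = k$ ($n{\left(k \right)} = k 1 \cdot 1 = k 1 = k$)
$d{\left(h,s \right)} = -12 + 3 h$ ($d{\left(h,s \right)} = 3 \left(\left(-8 + 6\right) 2 + h\right) = 3 \left(\left(-2\right) 2 + h\right) = 3 \left(-4 + h\right) = -12 + 3 h$)
$\frac{843}{2714} + \frac{d{\left(30,\left(-8\right) \left(-7\right) \right)}}{1968} = \frac{843}{2714} + \frac{-12 + 3 \cdot 30}{1968} = 843 \cdot \frac{1}{2714} + \left(-12 + 90\right) \frac{1}{1968} = \frac{843}{2714} + 78 \cdot \frac{1}{1968} = \frac{843}{2714} + \frac{13}{328} = \frac{155893}{445096}$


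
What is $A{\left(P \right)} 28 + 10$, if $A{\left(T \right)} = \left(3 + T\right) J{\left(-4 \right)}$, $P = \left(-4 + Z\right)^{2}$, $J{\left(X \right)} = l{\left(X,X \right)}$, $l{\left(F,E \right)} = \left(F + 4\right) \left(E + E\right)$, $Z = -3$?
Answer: $10$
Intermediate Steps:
$l{\left(F,E \right)} = 2 E \left(4 + F\right)$ ($l{\left(F,E \right)} = \left(4 + F\right) 2 E = 2 E \left(4 + F\right)$)
$J{\left(X \right)} = 2 X \left(4 + X\right)$
$P = 49$ ($P = \left(-4 - 3\right)^{2} = \left(-7\right)^{2} = 49$)
$A{\left(T \right)} = 0$ ($A{\left(T \right)} = \left(3 + T\right) 2 \left(-4\right) \left(4 - 4\right) = \left(3 + T\right) 2 \left(-4\right) 0 = \left(3 + T\right) 0 = 0$)
$A{\left(P \right)} 28 + 10 = 0 \cdot 28 + 10 = 0 + 10 = 10$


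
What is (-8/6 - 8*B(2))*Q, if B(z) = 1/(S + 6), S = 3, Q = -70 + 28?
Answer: 280/3 ≈ 93.333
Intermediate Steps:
Q = -42
B(z) = 1/9 (B(z) = 1/(3 + 6) = 1/9)
(-8/6 - 8*B(2))*Q = (-8/6 - 8*1/9)*(-42) = (-8*1/6 - 8/9)*(-42) = (-4/3 - 8/9)*(-42) = -20/9*(-42) = 280/3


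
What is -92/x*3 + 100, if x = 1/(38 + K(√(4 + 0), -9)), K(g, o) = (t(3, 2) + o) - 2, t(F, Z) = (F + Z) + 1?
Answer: -9008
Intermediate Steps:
t(F, Z) = 1 + F + Z
K(g, o) = 4 + o (K(g, o) = ((1 + 3 + 2) + o) - 2 = (6 + o) - 2 = 4 + o)
x = 1/33 (x = 1/(38 + (4 - 9)) = 1/(38 - 5) = 1/33 ≈ 0.030303)
-92/x*3 + 100 = -92/1/33*3 + 100 = -92*33*3 + 100 = -3036*3 + 100 = -9108 + 100 = -9008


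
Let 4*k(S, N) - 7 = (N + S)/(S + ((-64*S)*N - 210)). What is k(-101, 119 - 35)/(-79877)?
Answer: -1899319/86692904410 ≈ -2.1909e-5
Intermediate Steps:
k(S, N) = 7/4 + (N + S)/(4*(-210 + S - 64*N*S)) (k(S, N) = 7/4 + ((N + S)/(S + ((-64*S)*N - 210)))/4 = 7/4 + ((N + S)/(S + (-64*N*S - 210)))/4 = 7/4 + ((N + S)/(S + (-210 - 64*N*S)))/4 = 7/4 + ((N + S)/(-210 + S - 64*N*S))/4 = 7/4 + (N + S)/(4*(-210 + S - 64*N*S)))
k(-101, 119 - 35)/(-79877) = ((1470 - (119 - 35) - 8*(-101) + 448*(119 - 35)*(-101))/(4*(210 - 1*(-101) + 64*(119 - 35)*(-101))))/(-79877) = ((1470 - 1*84 + 808 + 448*84*(-101))/(4*(210 + 101 + 64*84*(-101))))*(-1/79877) = ((1470 - 84 + 808 - 3800832)/(4*(210 + 101 - 542976)))*(-1/79877) = ((¼)*(-3798638)/(-542665))*(-1/79877) = ((¼)*(-1/542665)*(-3798638))*(-1/79877) = (1899319/1085330)*(-1/79877) = -1899319/86692904410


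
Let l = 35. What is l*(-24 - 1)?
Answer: -875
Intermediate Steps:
l*(-24 - 1) = 35*(-24 - 1) = 35*(-25) = -875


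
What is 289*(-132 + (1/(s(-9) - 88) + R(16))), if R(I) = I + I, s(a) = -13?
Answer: -2919189/101 ≈ -28903.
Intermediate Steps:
R(I) = 2*I
289*(-132 + (1/(s(-9) - 88) + R(16))) = 289*(-132 + (1/(-13 - 88) + 2*16)) = 289*(-132 + (1/(-101) + 32)) = 289*(-132 + (-1/101 + 32)) = 289*(-132 + 3231/101) = 289*(-10101/101) = -2919189/101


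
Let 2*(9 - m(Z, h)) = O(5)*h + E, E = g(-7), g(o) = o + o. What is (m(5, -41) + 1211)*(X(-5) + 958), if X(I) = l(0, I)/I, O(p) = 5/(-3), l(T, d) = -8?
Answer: 17169643/15 ≈ 1.1446e+6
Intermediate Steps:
g(o) = 2*o
O(p) = -5/3 (O(p) = 5*(-⅓) = -5/3)
E = -14 (E = 2*(-7) = -14)
m(Z, h) = 16 + 5*h/6 (m(Z, h) = 9 - (-5*h/3 - 14)/2 = 9 - (-14 - 5*h/3)/2 = 9 + (7 + 5*h/6) = 16 + 5*h/6)
X(I) = -8/I
(m(5, -41) + 1211)*(X(-5) + 958) = ((16 + (⅚)*(-41)) + 1211)*(-8/(-5) + 958) = ((16 - 205/6) + 1211)*(-8*(-⅕) + 958) = (-109/6 + 1211)*(8/5 + 958) = (7157/6)*(4798/5) = 17169643/15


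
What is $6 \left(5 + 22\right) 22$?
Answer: $3564$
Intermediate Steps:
$6 \left(5 + 22\right) 22 = 6 \cdot 27 \cdot 22 = 162 \cdot 22 = 3564$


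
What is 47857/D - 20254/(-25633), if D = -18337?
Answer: -855320883/470032321 ≈ -1.8197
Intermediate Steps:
47857/D - 20254/(-25633) = 47857/(-18337) - 20254/(-25633) = 47857*(-1/18337) - 20254*(-1/25633) = -47857/18337 + 20254/25633 = -855320883/470032321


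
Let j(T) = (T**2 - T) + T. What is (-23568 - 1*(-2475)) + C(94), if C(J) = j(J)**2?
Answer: 78053803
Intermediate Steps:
j(T) = T**2
C(J) = J**4 (C(J) = (J**2)**2 = J**4)
(-23568 - 1*(-2475)) + C(94) = (-23568 - 1*(-2475)) + 94**4 = (-23568 + 2475) + 78074896 = -21093 + 78074896 = 78053803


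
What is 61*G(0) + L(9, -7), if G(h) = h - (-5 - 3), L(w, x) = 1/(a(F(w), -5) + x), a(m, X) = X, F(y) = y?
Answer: 5855/12 ≈ 487.92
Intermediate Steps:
L(w, x) = 1/(-5 + x)
G(h) = 8 + h (G(h) = h - 1*(-8) = h + 8 = 8 + h)
61*G(0) + L(9, -7) = 61*(8 + 0) + 1/(-5 - 7) = 61*8 + 1/(-12) = 488 - 1/12 = 5855/12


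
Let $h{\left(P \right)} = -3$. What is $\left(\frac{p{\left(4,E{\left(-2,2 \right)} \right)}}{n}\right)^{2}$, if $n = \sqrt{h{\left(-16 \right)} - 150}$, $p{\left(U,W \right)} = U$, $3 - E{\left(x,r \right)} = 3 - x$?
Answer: $- \frac{16}{153} \approx -0.10458$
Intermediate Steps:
$E{\left(x,r \right)} = x$ ($E{\left(x,r \right)} = 3 - \left(3 - x\right) = 3 + \left(-3 + x\right) = x$)
$n = 3 i \sqrt{17}$ ($n = \sqrt{-3 - 150} = \sqrt{-153} = 3 i \sqrt{17} \approx 12.369 i$)
$\left(\frac{p{\left(4,E{\left(-2,2 \right)} \right)}}{n}\right)^{2} = \left(\frac{4}{3 i \sqrt{17}}\right)^{2} = \left(4 \left(- \frac{i \sqrt{17}}{51}\right)\right)^{2} = \left(- \frac{4 i \sqrt{17}}{51}\right)^{2} = - \frac{16}{153}$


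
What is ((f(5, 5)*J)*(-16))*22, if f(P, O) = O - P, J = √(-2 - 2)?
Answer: 0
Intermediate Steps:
J = 2*I (J = √(-4) = 2*I ≈ 2.0*I)
((f(5, 5)*J)*(-16))*22 = (((5 - 1*5)*(2*I))*(-16))*22 = (((5 - 5)*(2*I))*(-16))*22 = ((0*(2*I))*(-16))*22 = (0*(-16))*22 = 0*22 = 0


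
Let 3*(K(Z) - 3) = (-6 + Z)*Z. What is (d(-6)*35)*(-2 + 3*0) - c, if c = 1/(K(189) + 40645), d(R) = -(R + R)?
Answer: -43828681/52177 ≈ -840.00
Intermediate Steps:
d(R) = -2*R
K(Z) = 3 + Z*(-6 + Z)/3 (K(Z) = 3 + ((-6 + Z)*Z)/3 = 3 + (Z*(-6 + Z))/3 = 3 + Z*(-6 + Z)/3)
c = 1/52177 (c = 1/((3 - 2*189 + (1/3)*189**2) + 40645) = 1/((3 - 378 + (1/3)*35721) + 40645) = 1/((3 - 378 + 11907) + 40645) = 1/(11532 + 40645) = 1/52177 ≈ 1.9166e-5)
(d(-6)*35)*(-2 + 3*0) - c = (-2*(-6)*35)*(-2 + 3*0) - 1*1/52177 = (12*35)*(-2 + 0) - 1/52177 = 420*(-2) - 1/52177 = -840 - 1/52177 = -43828681/52177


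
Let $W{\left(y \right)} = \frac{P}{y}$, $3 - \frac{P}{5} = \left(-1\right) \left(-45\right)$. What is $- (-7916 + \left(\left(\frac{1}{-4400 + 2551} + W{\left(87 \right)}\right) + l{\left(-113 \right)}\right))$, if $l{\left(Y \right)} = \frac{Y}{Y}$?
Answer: $\frac{424539674}{53621} \approx 7917.4$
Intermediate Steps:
$l{\left(Y \right)} = 1$
$P = -210$ ($P = 15 - 5 \left(\left(-1\right) \left(-45\right)\right) = 15 - 225 = -210$)
$W{\left(y \right)} = - \frac{210}{y}$
$- (-7916 + \left(\left(\frac{1}{-4400 + 2551} + W{\left(87 \right)}\right) + l{\left(-113 \right)}\right)) = - (-7916 + \left(\left(\frac{1}{-4400 + 2551} - \frac{210}{87}\right) + 1\right)) = - (-7916 + \left(\left(\frac{1}{-1849} - \frac{70}{29}\right) + 1\right)) = - (-7916 + \left(\left(- \frac{1}{1849} - \frac{70}{29}\right) + 1\right)) = - (-7916 + \left(- \frac{129459}{53621} + 1\right)) = - (-7916 - \frac{75838}{53621}) = \left(-1\right) \left(- \frac{424539674}{53621}\right) = \frac{424539674}{53621}$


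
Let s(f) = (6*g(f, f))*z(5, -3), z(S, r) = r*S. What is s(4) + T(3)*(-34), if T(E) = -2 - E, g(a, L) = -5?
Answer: 620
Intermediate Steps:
z(S, r) = S*r
s(f) = 450 (s(f) = (6*(-5))*(5*(-3)) = -30*(-15) = 450)
s(4) + T(3)*(-34) = 450 + (-2 - 1*3)*(-34) = 450 + (-2 - 3)*(-34) = 450 - 5*(-34) = 450 + 170 = 620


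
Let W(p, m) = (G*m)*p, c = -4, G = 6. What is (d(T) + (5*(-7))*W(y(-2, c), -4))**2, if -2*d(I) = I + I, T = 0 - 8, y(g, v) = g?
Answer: 2795584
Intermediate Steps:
T = -8
d(I) = -I (d(I) = -(I + I)/2 = -I)
W(p, m) = 6*m*p (W(p, m) = (6*m)*p = 6*m*p)
(d(T) + (5*(-7))*W(y(-2, c), -4))**2 = (-1*(-8) + (5*(-7))*(6*(-4)*(-2)))**2 = (8 - 35*48)**2 = (8 - 1680)**2 = (-1672)**2 = 2795584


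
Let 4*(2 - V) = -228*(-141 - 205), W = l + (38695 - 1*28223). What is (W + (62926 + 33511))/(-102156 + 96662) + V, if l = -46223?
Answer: -54201183/2747 ≈ -19731.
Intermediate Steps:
W = -35751 (W = -46223 + (38695 - 1*28223) = -46223 + (38695 - 28223) = -46223 + 10472 = -35751)
V = -19720 (V = 2 - (-57)*(-141 - 205) = 2 - (-57)*(-346) = 2 - ¼*78888 = 2 - 19722 = -19720)
(W + (62926 + 33511))/(-102156 + 96662) + V = (-35751 + (62926 + 33511))/(-102156 + 96662) - 19720 = (-35751 + 96437)/(-5494) - 19720 = 60686*(-1/5494) - 19720 = -30343/2747 - 19720 = -54201183/2747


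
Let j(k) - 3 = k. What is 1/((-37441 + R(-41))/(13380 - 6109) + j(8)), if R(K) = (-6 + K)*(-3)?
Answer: 7271/42681 ≈ 0.17036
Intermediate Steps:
R(K) = 18 - 3*K
j(k) = 3 + k
1/((-37441 + R(-41))/(13380 - 6109) + j(8)) = 1/((-37441 + (18 - 3*(-41)))/(13380 - 6109) + (3 + 8)) = 1/((-37441 + (18 + 123))/7271 + 11) = 1/((-37441 + 141)*(1/7271) + 11) = 1/(-37300*1/7271 + 11) = 1/(-37300/7271 + 11) = 1/(42681/7271) = 7271/42681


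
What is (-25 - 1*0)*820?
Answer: -20500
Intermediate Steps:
(-25 - 1*0)*820 = (-25 + 0)*820 = -25*820 = -20500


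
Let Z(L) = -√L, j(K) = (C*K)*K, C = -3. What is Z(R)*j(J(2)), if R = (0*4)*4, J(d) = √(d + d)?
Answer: 0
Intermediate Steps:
J(d) = √2*√d (J(d) = √(2*d) = √2*√d)
j(K) = -3*K² (j(K) = (-3*K)*K = -3*K²)
R = 0 (R = 0*4 = 0)
Z(R)*j(J(2)) = (-√0)*(-3*(√2*√2)²) = (-1*0)*(-3*2²) = 0*(-3*4) = 0*(-12) = 0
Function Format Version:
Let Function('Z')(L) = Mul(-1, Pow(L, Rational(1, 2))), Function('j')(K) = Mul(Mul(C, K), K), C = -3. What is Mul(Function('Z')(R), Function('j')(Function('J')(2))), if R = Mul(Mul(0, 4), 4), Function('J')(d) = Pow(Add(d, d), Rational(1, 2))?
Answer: 0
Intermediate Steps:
Function('J')(d) = Mul(Pow(2, Rational(1, 2)), Pow(d, Rational(1, 2))) (Function('J')(d) = Pow(Mul(2, d), Rational(1, 2)) = Mul(Pow(2, Rational(1, 2)), Pow(d, Rational(1, 2))))
Function('j')(K) = Mul(-3, Pow(K, 2)) (Function('j')(K) = Mul(Mul(-3, K), K) = Mul(-3, Pow(K, 2)))
R = 0 (R = Mul(0, 4) = 0)
Mul(Function('Z')(R), Function('j')(Function('J')(2))) = Mul(Mul(-1, Pow(0, Rational(1, 2))), Mul(-3, Pow(Mul(Pow(2, Rational(1, 2)), Pow(2, Rational(1, 2))), 2))) = Mul(Mul(-1, 0), Mul(-3, Pow(2, 2))) = Mul(0, Mul(-3, 4)) = Mul(0, -12) = 0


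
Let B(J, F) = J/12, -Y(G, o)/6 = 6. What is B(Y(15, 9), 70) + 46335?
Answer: 46332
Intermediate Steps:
Y(G, o) = -36 (Y(G, o) = -6*6 = -36)
B(J, F) = J/12 (B(J, F) = J*(1/12) = J/12)
B(Y(15, 9), 70) + 46335 = (1/12)*(-36) + 46335 = -3 + 46335 = 46332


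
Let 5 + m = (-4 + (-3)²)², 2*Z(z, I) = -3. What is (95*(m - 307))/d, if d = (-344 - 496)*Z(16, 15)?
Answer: -779/36 ≈ -21.639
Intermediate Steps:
Z(z, I) = -3/2 (Z(z, I) = (½)*(-3) = -3/2)
d = 1260 (d = (-344 - 496)*(-3/2) = -840*(-3/2) = 1260)
m = 20 (m = -5 + (-4 + (-3)²)² = -5 + (-4 + 9)² = -5 + 5² = -5 + 25 = 20)
(95*(m - 307))/d = (95*(20 - 307))/1260 = (95*(-287))*(1/1260) = -27265*1/1260 = -779/36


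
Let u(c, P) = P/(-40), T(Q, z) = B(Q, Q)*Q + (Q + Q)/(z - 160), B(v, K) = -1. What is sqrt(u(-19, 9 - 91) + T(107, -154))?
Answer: 23*I*sqrt(492195)/1570 ≈ 10.278*I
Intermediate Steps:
T(Q, z) = -Q + 2*Q/(-160 + z) (T(Q, z) = -Q + (Q + Q)/(z - 160) = -Q + (2*Q)/(-160 + z) = -Q + 2*Q/(-160 + z))
u(c, P) = -P/40 (u(c, P) = P*(-1/40) = -P/40)
sqrt(u(-19, 9 - 91) + T(107, -154)) = sqrt(-(9 - 91)/40 + 107*(162 - 1*(-154))/(-160 - 154)) = sqrt(-1/40*(-82) + 107*(162 + 154)/(-314)) = sqrt(41/20 + 107*(-1/314)*316) = sqrt(41/20 - 16906/157) = sqrt(-331683/3140) = 23*I*sqrt(492195)/1570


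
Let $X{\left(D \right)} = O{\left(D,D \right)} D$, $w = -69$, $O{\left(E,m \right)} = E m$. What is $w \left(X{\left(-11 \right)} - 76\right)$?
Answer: $97083$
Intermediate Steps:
$X{\left(D \right)} = D^{3}$ ($X{\left(D \right)} = D D D = D^{2} D = D^{3}$)
$w \left(X{\left(-11 \right)} - 76\right) = - 69 \left(\left(-11\right)^{3} - 76\right) = - 69 \left(-1331 - 76\right) = \left(-69\right) \left(-1407\right) = 97083$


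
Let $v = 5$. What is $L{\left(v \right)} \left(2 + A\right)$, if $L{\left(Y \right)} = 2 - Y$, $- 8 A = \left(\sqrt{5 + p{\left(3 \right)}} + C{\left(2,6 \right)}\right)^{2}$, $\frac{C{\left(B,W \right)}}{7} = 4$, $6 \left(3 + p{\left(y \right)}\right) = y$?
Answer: $\frac{4623}{16} + \frac{21 \sqrt{10}}{2} \approx 322.14$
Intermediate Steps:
$p{\left(y \right)} = -3 + \frac{y}{6}$
$C{\left(B,W \right)} = 28$ ($C{\left(B,W \right)} = 7 \cdot 4 = 28$)
$A = - \frac{\left(28 + \frac{\sqrt{10}}{2}\right)^{2}}{8}$ ($A = - \frac{\left(\sqrt{5 + \left(-3 + \frac{1}{6} \cdot 3\right)} + 28\right)^{2}}{8} = - \frac{\left(\sqrt{5 + \left(-3 + \frac{1}{2}\right)} + 28\right)^{2}}{8} = - \frac{\left(\sqrt{5 - \frac{5}{2}} + 28\right)^{2}}{8} = - \frac{\left(\sqrt{\frac{5}{2}} + 28\right)^{2}}{8} = - \frac{\left(\frac{\sqrt{10}}{2} + 28\right)^{2}}{8} = - \frac{\left(28 + \frac{\sqrt{10}}{2}\right)^{2}}{8} \approx -109.38$)
$L{\left(v \right)} \left(2 + A\right) = \left(2 - 5\right) \left(2 - \frac{\left(56 + \sqrt{10}\right)^{2}}{32}\right) = - 3 \left(2 - \frac{\left(56 + \sqrt{10}\right)^{2}}{32}\right) = -6 + \frac{3 \left(56 + \sqrt{10}\right)^{2}}{32}$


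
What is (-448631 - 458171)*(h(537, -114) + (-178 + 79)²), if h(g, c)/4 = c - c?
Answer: -8887566402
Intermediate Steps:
h(g, c) = 0 (h(g, c) = 4*(c - c) = 4*0 = 0)
(-448631 - 458171)*(h(537, -114) + (-178 + 79)²) = (-448631 - 458171)*(0 + (-178 + 79)²) = -906802*(0 + (-99)²) = -906802*(0 + 9801) = -906802*9801 = -8887566402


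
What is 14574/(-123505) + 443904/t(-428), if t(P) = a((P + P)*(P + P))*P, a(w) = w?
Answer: -18067934352/151298935715 ≈ -0.11942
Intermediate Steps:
t(P) = 4*P³ (t(P) = ((P + P)*(P + P))*P = ((2*P)*(2*P))*P = (4*P²)*P = 4*P³)
14574/(-123505) + 443904/t(-428) = 14574/(-123505) + 443904/((4*(-428)³)) = 14574*(-1/123505) + 443904/((4*(-78402752))) = -14574/123505 + 443904/(-313611008) = -14574/123505 + 443904*(-1/313611008) = -14574/123505 - 1734/1225043 = -18067934352/151298935715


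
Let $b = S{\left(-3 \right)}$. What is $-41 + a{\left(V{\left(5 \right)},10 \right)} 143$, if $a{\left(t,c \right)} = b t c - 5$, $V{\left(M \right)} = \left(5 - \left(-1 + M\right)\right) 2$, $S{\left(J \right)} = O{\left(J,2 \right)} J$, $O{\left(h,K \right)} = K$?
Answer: $-17916$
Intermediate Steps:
$S{\left(J \right)} = 2 J$
$b = -6$ ($b = 2 \left(-3\right) = -6$)
$V{\left(M \right)} = 12 - 2 M$ ($V{\left(M \right)} = \left(6 - M\right) 2 = 12 - 2 M$)
$a{\left(t,c \right)} = -5 - 6 c t$ ($a{\left(t,c \right)} = - 6 t c - 5 = - 6 c t - 5 = -5 - 6 c t$)
$-41 + a{\left(V{\left(5 \right)},10 \right)} 143 = -41 + \left(-5 - 60 \left(12 - 10\right)\right) 143 = -41 + \left(-5 - 60 \cdot 2\right) 143 = -41 + \left(-5 - 120\right) 143 = -41 - 17875 = -17916$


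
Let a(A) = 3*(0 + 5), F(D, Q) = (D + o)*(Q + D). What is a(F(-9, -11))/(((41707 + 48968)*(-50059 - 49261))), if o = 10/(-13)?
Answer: -1/600389400 ≈ -1.6656e-9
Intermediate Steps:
o = -10/13 (o = 10*(-1/13) = -10/13 ≈ -0.76923)
F(D, Q) = (-10/13 + D)*(D + Q) (F(D, Q) = (D - 10/13)*(Q + D) = (-10/13 + D)*(D + Q))
a(A) = 15 (a(A) = 3*5 = 15)
a(F(-9, -11))/(((41707 + 48968)*(-50059 - 49261))) = 15/(((41707 + 48968)*(-50059 - 49261))) = 15/((90675*(-99320))) = 15/(-9005841000) = 15*(-1/9005841000) = -1/600389400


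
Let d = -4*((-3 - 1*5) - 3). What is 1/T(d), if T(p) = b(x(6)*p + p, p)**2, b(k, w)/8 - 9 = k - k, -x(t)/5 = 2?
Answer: 1/5184 ≈ 0.00019290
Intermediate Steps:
x(t) = -10 (x(t) = -5*2 = -10)
b(k, w) = 72 (b(k, w) = 72 + 8*(k - k) = 72 + 8*0 = 72 + 0 = 72)
d = 44 (d = -4*((-3 - 5) - 3) = -4*(-8 - 3) = -4*(-11) = 44)
T(p) = 5184 (T(p) = 72**2 = 5184)
1/T(d) = 1/5184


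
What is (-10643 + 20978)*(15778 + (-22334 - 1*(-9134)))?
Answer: 26643630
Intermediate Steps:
(-10643 + 20978)*(15778 + (-22334 - 1*(-9134))) = 10335*(15778 + (-22334 + 9134)) = 10335*(15778 - 13200) = 10335*2578 = 26643630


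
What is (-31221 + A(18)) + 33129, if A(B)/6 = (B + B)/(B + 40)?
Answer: 55440/29 ≈ 1911.7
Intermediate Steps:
A(B) = 12*B/(40 + B) (A(B) = 6*((B + B)/(B + 40)) = 6*((2*B)/(40 + B)) = 6*(2*B/(40 + B)) = 12*B/(40 + B))
(-31221 + A(18)) + 33129 = (-31221 + 12*18/(40 + 18)) + 33129 = (-31221 + 12*18/58) + 33129 = (-31221 + 12*18*(1/58)) + 33129 = (-31221 + 108/29) + 33129 = -905301/29 + 33129 = 55440/29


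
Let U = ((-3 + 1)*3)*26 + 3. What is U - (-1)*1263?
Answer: 1110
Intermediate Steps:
U = -153 (U = -2*3*26 + 3 = -6*26 + 3 = -156 + 3 = -153)
U - (-1)*1263 = -153 - (-1)*1263 = -153 - 1*(-1263) = -153 + 1263 = 1110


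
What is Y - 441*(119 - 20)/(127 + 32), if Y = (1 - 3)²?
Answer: -14341/53 ≈ -270.58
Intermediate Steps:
Y = 4 (Y = (-2)² = 4)
Y - 441*(119 - 20)/(127 + 32) = 4 - 441*(119 - 20)/(127 + 32) = 4 - 43659/159 = 4 - 441*33/53 = 4 - 14553/53 = -14341/53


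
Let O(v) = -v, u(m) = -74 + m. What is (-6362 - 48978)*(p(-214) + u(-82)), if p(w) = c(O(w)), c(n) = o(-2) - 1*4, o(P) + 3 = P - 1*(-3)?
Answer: 8965080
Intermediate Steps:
o(P) = P (o(P) = -3 + (P - 1*(-3)) = -3 + (P + 3) = -3 + (3 + P) = P)
c(n) = -6 (c(n) = -2 - 1*4 = -2 - 4 = -6)
p(w) = -6
(-6362 - 48978)*(p(-214) + u(-82)) = (-6362 - 48978)*(-6 + (-74 - 82)) = -55340*(-6 - 156) = -55340*(-162) = 8965080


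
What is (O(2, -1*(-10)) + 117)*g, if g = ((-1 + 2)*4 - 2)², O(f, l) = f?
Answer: 476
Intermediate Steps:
g = 4 (g = (1*4 - 2)² = (4 - 2)² = 2² = 4)
(O(2, -1*(-10)) + 117)*g = (2 + 117)*4 = 119*4 = 476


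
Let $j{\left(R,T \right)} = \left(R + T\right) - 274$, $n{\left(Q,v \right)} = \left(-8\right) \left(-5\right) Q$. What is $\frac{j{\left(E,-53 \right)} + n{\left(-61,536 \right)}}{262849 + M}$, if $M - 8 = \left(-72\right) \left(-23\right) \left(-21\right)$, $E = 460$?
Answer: $- \frac{769}{76027} \approx -0.010115$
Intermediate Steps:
$n{\left(Q,v \right)} = 40 Q$
$j{\left(R,T \right)} = -274 + R + T$
$M = -34768$ ($M = 8 + \left(-72\right) \left(-23\right) \left(-21\right) = 8 + 1656 \left(-21\right) = 8 - 34776 = -34768$)
$\frac{j{\left(E,-53 \right)} + n{\left(-61,536 \right)}}{262849 + M} = \frac{\left(-274 + 460 - 53\right) + 40 \left(-61\right)}{262849 - 34768} = \frac{133 - 2440}{228081} = \left(-2307\right) \frac{1}{228081} = - \frac{769}{76027}$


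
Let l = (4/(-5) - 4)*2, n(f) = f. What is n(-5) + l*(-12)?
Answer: 551/5 ≈ 110.20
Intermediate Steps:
l = -48/5 (l = (4*(-⅕) - 4)*2 = (-⅘ - 4)*2 = -24/5*2 = -48/5 ≈ -9.6000)
n(-5) + l*(-12) = -5 - 48/5*(-12) = -5 + 576/5 = 551/5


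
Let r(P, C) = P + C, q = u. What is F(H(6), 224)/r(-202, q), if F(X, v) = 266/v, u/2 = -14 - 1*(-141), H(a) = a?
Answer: 19/832 ≈ 0.022837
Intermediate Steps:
u = 254 (u = 2*(-14 - 1*(-141)) = 2*(-14 + 141) = 2*127 = 254)
q = 254
r(P, C) = C + P
F(H(6), 224)/r(-202, q) = (266/224)/(254 - 202) = (266*(1/224))/52 = (19/16)*(1/52) = 19/832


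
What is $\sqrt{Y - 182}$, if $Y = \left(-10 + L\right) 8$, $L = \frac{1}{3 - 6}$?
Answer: $\frac{i \sqrt{2382}}{3} \approx 16.269 i$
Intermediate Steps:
$L = - \frac{1}{3}$ ($L = \frac{1}{-3} = - \frac{1}{3} \approx -0.33333$)
$Y = - \frac{248}{3}$ ($Y = \left(-10 - \frac{1}{3}\right) 8 = \left(- \frac{31}{3}\right) 8 = - \frac{248}{3} \approx -82.667$)
$\sqrt{Y - 182} = \sqrt{- \frac{248}{3} - 182} = \sqrt{- \frac{794}{3}} = \frac{i \sqrt{2382}}{3}$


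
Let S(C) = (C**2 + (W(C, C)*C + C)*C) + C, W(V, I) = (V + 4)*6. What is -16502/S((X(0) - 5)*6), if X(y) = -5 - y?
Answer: 8251/601230 ≈ 0.013724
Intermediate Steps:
W(V, I) = 24 + 6*V (W(V, I) = (4 + V)*6 = 24 + 6*V)
S(C) = C + C**2 + C*(C + C*(24 + 6*C)) (S(C) = (C**2 + ((24 + 6*C)*C + C)*C) + C = (C**2 + (C*(24 + 6*C) + C)*C) + C = (C**2 + (C + C*(24 + 6*C))*C) + C = (C**2 + C*(C + C*(24 + 6*C))) + C = C + C**2 + C*(C + C*(24 + 6*C)))
-16502/S((X(0) - 5)*6) = -16502*1/(6*((-5 - 1*0) - 5)*(1 + 6*(((-5 - 1*0) - 5)*6)**2 + 26*(((-5 - 1*0) - 5)*6))) = -16502*1/(6*((-5 + 0) - 5)*(1 + 6*(((-5 + 0) - 5)*6)**2 + 26*(((-5 + 0) - 5)*6))) = -16502*1/(6*(-5 - 5)*(1 + 6*((-5 - 5)*6)**2 + 26*((-5 - 5)*6))) = -16502*(-1/(60*(1 + 6*(-10*6)**2 + 26*(-10*6)))) = -16502*(-1/(60*(1 + 6*(-60)**2 + 26*(-60)))) = -16502*(-1/(60*(1 + 6*3600 - 1560))) = -16502*(-1/(60*(1 + 21600 - 1560))) = -16502/((-60*20041)) = -16502/(-1202460) = -16502*(-1/1202460) = 8251/601230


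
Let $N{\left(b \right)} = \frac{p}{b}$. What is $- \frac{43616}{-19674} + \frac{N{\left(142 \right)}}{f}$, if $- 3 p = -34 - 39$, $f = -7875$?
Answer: $\frac{8128852211}{3666741750} \approx 2.2169$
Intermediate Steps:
$p = \frac{73}{3}$ ($p = - \frac{-34 - 39}{3} = \left(- \frac{1}{3}\right) \left(-73\right) = \frac{73}{3} \approx 24.333$)
$N{\left(b \right)} = \frac{73}{3 b}$
$- \frac{43616}{-19674} + \frac{N{\left(142 \right)}}{f} = - \frac{43616}{-19674} + \frac{\frac{73}{3} \cdot \frac{1}{142}}{-7875} = \left(-43616\right) \left(- \frac{1}{19674}\right) + \frac{73}{3} \cdot \frac{1}{142} \left(- \frac{1}{7875}\right) = \frac{21808}{9837} + \frac{73}{426} \left(- \frac{1}{7875}\right) = \frac{21808}{9837} - \frac{73}{3354750} = \frac{8128852211}{3666741750}$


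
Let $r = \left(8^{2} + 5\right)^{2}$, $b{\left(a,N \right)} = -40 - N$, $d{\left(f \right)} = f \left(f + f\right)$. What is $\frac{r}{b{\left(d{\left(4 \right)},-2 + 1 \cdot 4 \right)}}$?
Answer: $- \frac{1587}{14} \approx -113.36$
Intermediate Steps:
$d{\left(f \right)} = 2 f^{2}$ ($d{\left(f \right)} = f 2 f = 2 f^{2}$)
$r = 4761$ ($r = \left(64 + 5\right)^{2} = 69^{2} = 4761$)
$\frac{r}{b{\left(d{\left(4 \right)},-2 + 1 \cdot 4 \right)}} = \frac{4761}{-40 - \left(-2 + 1 \cdot 4\right)} = \frac{4761}{-40 - \left(-2 + 4\right)} = \frac{4761}{-40 - 2} = \frac{4761}{-42} = 4761 \left(- \frac{1}{42}\right) = - \frac{1587}{14}$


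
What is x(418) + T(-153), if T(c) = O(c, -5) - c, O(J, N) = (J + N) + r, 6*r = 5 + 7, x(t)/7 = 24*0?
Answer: -3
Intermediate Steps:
x(t) = 0 (x(t) = 7*(24*0) = 7*0 = 0)
r = 2 (r = (5 + 7)/6 = (⅙)*12 = 2)
O(J, N) = 2 + J + N (O(J, N) = (J + N) + 2 = 2 + J + N)
T(c) = -3 (T(c) = (2 + c - 5) - c = (-3 + c) - c = -3)
x(418) + T(-153) = 0 - 3 = -3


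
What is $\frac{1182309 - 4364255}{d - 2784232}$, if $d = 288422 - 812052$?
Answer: $\frac{1590973}{1653931} \approx 0.96193$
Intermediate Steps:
$d = -523630$ ($d = 288422 - 812052 = -523630$)
$\frac{1182309 - 4364255}{d - 2784232} = \frac{1182309 - 4364255}{-523630 - 2784232} = - \frac{3181946}{-3307862} = \left(-3181946\right) \left(- \frac{1}{3307862}\right) = \frac{1590973}{1653931}$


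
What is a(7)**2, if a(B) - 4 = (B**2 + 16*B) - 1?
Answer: 26896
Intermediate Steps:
a(B) = 3 + B**2 + 16*B (a(B) = 4 + ((B**2 + 16*B) - 1) = 4 + (-1 + B**2 + 16*B) = 3 + B**2 + 16*B)
a(7)**2 = (3 + 7**2 + 16*7)**2 = (3 + 49 + 112)**2 = 164**2 = 26896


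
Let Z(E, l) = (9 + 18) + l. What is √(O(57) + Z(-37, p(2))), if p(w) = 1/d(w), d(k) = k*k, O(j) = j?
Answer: √337/2 ≈ 9.1788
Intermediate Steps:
d(k) = k²
p(w) = w⁻² (p(w) = 1/(w²) = w⁻²)
Z(E, l) = 27 + l
√(O(57) + Z(-37, p(2))) = √(57 + (27 + 2⁻²)) = √(57 + (27 + ¼)) = √(57 + 109/4) = √(337/4) = √337/2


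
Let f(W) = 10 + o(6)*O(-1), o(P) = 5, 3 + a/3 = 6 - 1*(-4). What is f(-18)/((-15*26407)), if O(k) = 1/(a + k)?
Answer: -41/1584420 ≈ -2.5877e-5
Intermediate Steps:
a = 21 (a = -9 + 3*(6 - 1*(-4)) = -9 + 3*(6 + 4) = -9 + 3*10 = -9 + 30 = 21)
O(k) = 1/(21 + k)
f(W) = 41/4 (f(W) = 10 + 5/(21 - 1) = 10 + 5/20 = 10 + 5*(1/20) = 10 + ¼ = 41/4)
f(-18)/((-15*26407)) = 41/(4*((-15*26407))) = (41/4)/(-396105) = (41/4)*(-1/396105) = -41/1584420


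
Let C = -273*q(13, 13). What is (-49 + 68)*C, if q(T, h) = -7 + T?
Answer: -31122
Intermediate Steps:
C = -1638 (C = -273/(1/(-7 + 13)) = -273/(1/6) = -273/⅙ = -273*6 = -1638)
(-49 + 68)*C = (-49 + 68)*(-1638) = 19*(-1638) = -31122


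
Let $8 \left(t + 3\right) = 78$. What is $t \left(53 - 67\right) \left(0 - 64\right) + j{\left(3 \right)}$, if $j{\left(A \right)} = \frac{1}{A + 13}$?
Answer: $\frac{96769}{16} \approx 6048.1$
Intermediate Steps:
$t = \frac{27}{4}$ ($t = -3 + \frac{1}{8} \cdot 78 = -3 + \frac{39}{4} = \frac{27}{4} \approx 6.75$)
$j{\left(A \right)} = \frac{1}{13 + A}$
$t \left(53 - 67\right) \left(0 - 64\right) + j{\left(3 \right)} = \frac{27 \left(53 - 67\right) \left(0 - 64\right)}{4} + \frac{1}{13 + 3} = \frac{27 \left(\left(-14\right) \left(-64\right)\right)}{4} + \frac{1}{16} = \frac{27}{4} \cdot 896 + \frac{1}{16} = 6048 + \frac{1}{16} = \frac{96769}{16}$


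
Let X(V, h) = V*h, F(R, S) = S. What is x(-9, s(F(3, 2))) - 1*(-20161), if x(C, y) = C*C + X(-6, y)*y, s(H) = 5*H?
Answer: 19642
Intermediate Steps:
x(C, y) = C**2 - 6*y**2 (x(C, y) = C*C + (-6*y)*y = C**2 - 6*y**2)
x(-9, s(F(3, 2))) - 1*(-20161) = ((-9)**2 - 6*(5*2)**2) - 1*(-20161) = (81 - 6*10**2) + 20161 = (81 - 6*100) + 20161 = (81 - 600) + 20161 = -519 + 20161 = 19642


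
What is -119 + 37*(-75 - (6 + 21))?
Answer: -3893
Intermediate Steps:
-119 + 37*(-75 - (6 + 21)) = -119 + 37*(-75 - 1*27) = -119 + 37*(-75 - 27) = -119 + 37*(-102) = -119 - 3774 = -3893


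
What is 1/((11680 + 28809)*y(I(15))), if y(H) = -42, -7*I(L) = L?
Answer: -1/1700538 ≈ -5.8805e-7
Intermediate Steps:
I(L) = -L/7
1/((11680 + 28809)*y(I(15))) = 1/((11680 + 28809)*(-42)) = -1/42/40489 = (1/40489)*(-1/42) = -1/1700538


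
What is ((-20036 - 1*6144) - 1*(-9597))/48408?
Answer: -16583/48408 ≈ -0.34257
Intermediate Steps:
((-20036 - 1*6144) - 1*(-9597))/48408 = ((-20036 - 6144) + 9597)*(1/48408) = (-26180 + 9597)*(1/48408) = -16583*1/48408 = -16583/48408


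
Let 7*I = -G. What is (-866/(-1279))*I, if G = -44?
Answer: 38104/8953 ≈ 4.2560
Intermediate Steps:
I = 44/7 (I = (-1*(-44))/7 = (1/7)*44 = 44/7 ≈ 6.2857)
(-866/(-1279))*I = -866/(-1279)*(44/7) = -866*(-1/1279)*(44/7) = (866/1279)*(44/7) = 38104/8953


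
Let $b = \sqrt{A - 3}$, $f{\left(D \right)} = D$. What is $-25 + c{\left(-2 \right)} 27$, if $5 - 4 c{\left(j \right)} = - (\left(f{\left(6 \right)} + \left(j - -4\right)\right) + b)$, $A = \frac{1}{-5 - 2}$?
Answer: $\frac{251}{4} + \frac{27 i \sqrt{154}}{28} \approx 62.75 + 11.966 i$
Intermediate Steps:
$A = - \frac{1}{7}$ ($A = \frac{1}{-7} = - \frac{1}{7} \approx -0.14286$)
$b = \frac{i \sqrt{154}}{7}$ ($b = \sqrt{- \frac{1}{7} - 3} = \sqrt{- \frac{22}{7}} = \frac{i \sqrt{154}}{7} \approx 1.7728 i$)
$c{\left(j \right)} = \frac{15}{4} + \frac{j}{4} + \frac{i \sqrt{154}}{28}$ ($c{\left(j \right)} = \frac{5}{4} - \frac{\left(-1\right) \left(\left(6 + \left(j - -4\right)\right) + \frac{i \sqrt{154}}{7}\right)}{4} = \frac{5}{4} - \frac{\left(-1\right) \left(\left(6 + \left(j + 4\right)\right) + \frac{i \sqrt{154}}{7}\right)}{4} = \frac{5}{4} - \frac{\left(-1\right) \left(\left(6 + \left(4 + j\right)\right) + \frac{i \sqrt{154}}{7}\right)}{4} = \frac{5}{4} - \frac{\left(-1\right) \left(\left(10 + j\right) + \frac{i \sqrt{154}}{7}\right)}{4} = \frac{5}{4} - \frac{\left(-1\right) \left(10 + j + \frac{i \sqrt{154}}{7}\right)}{4} = \frac{5}{4} - \frac{-10 - j - \frac{i \sqrt{154}}{7}}{4} = \frac{5}{4} + \left(\frac{5}{2} + \frac{j}{4} + \frac{i \sqrt{154}}{28}\right) = \frac{15}{4} + \frac{j}{4} + \frac{i \sqrt{154}}{28}$)
$-25 + c{\left(-2 \right)} 27 = -25 + \left(\frac{15}{4} + \frac{1}{4} \left(-2\right) + \frac{i \sqrt{154}}{28}\right) 27 = -25 + \left(\frac{15}{4} - \frac{1}{2} + \frac{i \sqrt{154}}{28}\right) 27 = -25 + \left(\frac{13}{4} + \frac{i \sqrt{154}}{28}\right) 27 = -25 + \left(\frac{351}{4} + \frac{27 i \sqrt{154}}{28}\right) = \frac{251}{4} + \frac{27 i \sqrt{154}}{28}$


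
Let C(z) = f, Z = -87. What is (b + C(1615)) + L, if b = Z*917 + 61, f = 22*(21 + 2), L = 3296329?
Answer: 3217117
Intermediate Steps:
f = 506 (f = 22*23 = 506)
b = -79718 (b = -87*917 + 61 = -79779 + 61 = -79718)
C(z) = 506
(b + C(1615)) + L = (-79718 + 506) + 3296329 = -79212 + 3296329 = 3217117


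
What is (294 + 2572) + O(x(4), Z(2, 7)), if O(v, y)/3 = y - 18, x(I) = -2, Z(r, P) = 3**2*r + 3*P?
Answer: 2929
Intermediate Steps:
Z(r, P) = 3*P + 9*r (Z(r, P) = 9*r + 3*P = 3*P + 9*r)
O(v, y) = -54 + 3*y (O(v, y) = 3*(y - 18) = 3*(-18 + y) = -54 + 3*y)
(294 + 2572) + O(x(4), Z(2, 7)) = (294 + 2572) + (-54 + 3*(3*7 + 9*2)) = 2866 + (-54 + 3*(21 + 18)) = 2866 + (-54 + 3*39) = 2866 + (-54 + 117) = 2866 + 63 = 2929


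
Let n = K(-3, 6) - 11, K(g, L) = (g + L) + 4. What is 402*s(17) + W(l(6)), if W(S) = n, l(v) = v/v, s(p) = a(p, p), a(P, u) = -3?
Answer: -1210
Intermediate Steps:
K(g, L) = 4 + L + g (K(g, L) = (L + g) + 4 = 4 + L + g)
s(p) = -3
l(v) = 1
n = -4 (n = (4 + 6 - 3) - 11 = 7 - 11 = -4)
W(S) = -4
402*s(17) + W(l(6)) = 402*(-3) - 4 = -1206 - 4 = -1210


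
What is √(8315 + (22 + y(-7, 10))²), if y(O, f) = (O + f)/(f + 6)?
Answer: √2254665/16 ≈ 93.847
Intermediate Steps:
y(O, f) = (O + f)/(6 + f)
√(8315 + (22 + y(-7, 10))²) = √(8315 + (22 + (-7 + 10)/(6 + 10))²) = √(8315 + (22 + 3/16)²) = √(8315 + (355/16)²) = √(8315 + 126025/256) = √(2254665/256) = √2254665/16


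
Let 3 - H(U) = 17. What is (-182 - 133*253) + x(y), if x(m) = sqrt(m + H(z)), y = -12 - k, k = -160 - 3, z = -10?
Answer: -33831 + sqrt(137) ≈ -33819.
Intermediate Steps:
H(U) = -14 (H(U) = 3 - 1*17 = 3 - 17 = -14)
k = -163
y = 151 (y = -12 - 1*(-163) = -12 + 163 = 151)
x(m) = sqrt(-14 + m) (x(m) = sqrt(m - 14) = sqrt(-14 + m))
(-182 - 133*253) + x(y) = (-182 - 133*253) + sqrt(-14 + 151) = (-182 - 33649) + sqrt(137) = -33831 + sqrt(137)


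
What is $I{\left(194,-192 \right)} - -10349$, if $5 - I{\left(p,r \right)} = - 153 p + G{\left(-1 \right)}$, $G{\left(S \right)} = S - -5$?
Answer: $40032$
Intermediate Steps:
$G{\left(S \right)} = 5 + S$ ($G{\left(S \right)} = S + 5 = 5 + S$)
$I{\left(p,r \right)} = 1 + 153 p$ ($I{\left(p,r \right)} = 5 - \left(- 153 p + \left(5 - 1\right)\right) = 5 - \left(- 153 p + 4\right) = 5 - \left(4 - 153 p\right) = 5 + \left(-4 + 153 p\right) = 1 + 153 p$)
$I{\left(194,-192 \right)} - -10349 = \left(1 + 153 \cdot 194\right) - -10349 = \left(1 + 29682\right) + 10349 = 29683 + 10349 = 40032$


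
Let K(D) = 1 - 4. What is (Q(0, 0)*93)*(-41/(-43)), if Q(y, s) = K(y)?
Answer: -11439/43 ≈ -266.02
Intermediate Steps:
K(D) = -3
Q(y, s) = -3
(Q(0, 0)*93)*(-41/(-43)) = (-3*93)*(-41/(-43)) = -(-11439)*(-1)/43 = -279*41/43 = -11439/43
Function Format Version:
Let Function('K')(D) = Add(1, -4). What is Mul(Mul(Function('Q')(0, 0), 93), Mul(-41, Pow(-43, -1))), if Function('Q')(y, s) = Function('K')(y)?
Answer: Rational(-11439, 43) ≈ -266.02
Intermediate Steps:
Function('K')(D) = -3
Function('Q')(y, s) = -3
Mul(Mul(Function('Q')(0, 0), 93), Mul(-41, Pow(-43, -1))) = Mul(Mul(-3, 93), Mul(-41, Pow(-43, -1))) = Mul(-279, Mul(-41, Rational(-1, 43))) = Mul(-279, Rational(41, 43)) = Rational(-11439, 43)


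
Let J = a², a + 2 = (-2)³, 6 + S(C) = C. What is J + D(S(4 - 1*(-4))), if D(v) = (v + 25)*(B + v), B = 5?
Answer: 289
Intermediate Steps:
S(C) = -6 + C
a = -10 (a = -2 + (-2)³ = -2 - 8 = -10)
D(v) = (5 + v)*(25 + v) (D(v) = (v + 25)*(5 + v) = (25 + v)*(5 + v) = (5 + v)*(25 + v))
J = 100 (J = (-10)² = 100)
J + D(S(4 - 1*(-4))) = 100 + (125 + (-6 + (4 - 1*(-4)))² + 30*(-6 + (4 - 1*(-4)))) = 100 + (125 + (-6 + (4 + 4))² + 30*(-6 + (4 + 4))) = 100 + (125 + (-6 + 8)² + 30*(-6 + 8)) = 100 + (125 + 2² + 30*2) = 100 + (125 + 4 + 60) = 100 + 189 = 289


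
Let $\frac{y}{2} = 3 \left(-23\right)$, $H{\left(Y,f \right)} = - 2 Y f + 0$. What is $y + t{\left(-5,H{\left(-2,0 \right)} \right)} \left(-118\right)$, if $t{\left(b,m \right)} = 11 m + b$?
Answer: $452$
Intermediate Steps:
$H{\left(Y,f \right)} = - 2 Y f$ ($H{\left(Y,f \right)} = - 2 Y f + 0 = - 2 Y f$)
$t{\left(b,m \right)} = b + 11 m$
$y = -138$ ($y = 2 \cdot 3 \left(-23\right) = 2 \left(-69\right) = -138$)
$y + t{\left(-5,H{\left(-2,0 \right)} \right)} \left(-118\right) = -138 + \left(-5 + 11 \left(\left(-2\right) \left(-2\right) 0\right)\right) \left(-118\right) = -138 + \left(-5 + 11 \cdot 0\right) \left(-118\right) = -138 + \left(-5 + 0\right) \left(-118\right) = -138 - -590 = -138 + 590 = 452$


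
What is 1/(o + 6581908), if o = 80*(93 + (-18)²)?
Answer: 1/6615268 ≈ 1.5117e-7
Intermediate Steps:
o = 33360 (o = 80*(93 + 324) = 80*417 = 33360)
1/(o + 6581908) = 1/(33360 + 6581908) = 1/6615268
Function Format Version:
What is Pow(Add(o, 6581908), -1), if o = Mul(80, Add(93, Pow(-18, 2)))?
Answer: Rational(1, 6615268) ≈ 1.5117e-7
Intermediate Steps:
o = 33360 (o = Mul(80, Add(93, 324)) = Mul(80, 417) = 33360)
Pow(Add(o, 6581908), -1) = Pow(Add(33360, 6581908), -1) = Pow(6615268, -1) = Rational(1, 6615268)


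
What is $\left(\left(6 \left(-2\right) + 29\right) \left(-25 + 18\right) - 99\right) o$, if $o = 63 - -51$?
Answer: $-24852$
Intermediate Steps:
$o = 114$ ($o = 63 + 51 = 114$)
$\left(\left(6 \left(-2\right) + 29\right) \left(-25 + 18\right) - 99\right) o = \left(\left(6 \left(-2\right) + 29\right) \left(-25 + 18\right) - 99\right) 114 = \left(\left(-12 + 29\right) \left(-7\right) - 99\right) 114 = \left(17 \left(-7\right) - 99\right) 114 = \left(-119 - 99\right) 114 = \left(-218\right) 114 = -24852$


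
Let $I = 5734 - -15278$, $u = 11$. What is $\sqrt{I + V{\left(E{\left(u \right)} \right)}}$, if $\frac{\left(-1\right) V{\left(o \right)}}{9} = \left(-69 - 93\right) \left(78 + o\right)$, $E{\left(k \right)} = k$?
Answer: $\sqrt{150774} \approx 388.3$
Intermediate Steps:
$V{\left(o \right)} = 113724 + 1458 o$ ($V{\left(o \right)} = - 9 \left(-69 - 93\right) \left(78 + o\right) = - 9 \left(- 162 \left(78 + o\right)\right) = - 9 \left(-12636 - 162 o\right) = 113724 + 1458 o$)
$I = 21012$ ($I = 5734 + 15278 = 21012$)
$\sqrt{I + V{\left(E{\left(u \right)} \right)}} = \sqrt{21012 + \left(113724 + 1458 \cdot 11\right)} = \sqrt{21012 + \left(113724 + 16038\right)} = \sqrt{21012 + 129762} = \sqrt{150774}$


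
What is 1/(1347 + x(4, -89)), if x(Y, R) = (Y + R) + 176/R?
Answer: 89/112142 ≈ 0.00079364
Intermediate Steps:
x(Y, R) = R + Y + 176/R (x(Y, R) = (R + Y) + 176/R = R + Y + 176/R)
1/(1347 + x(4, -89)) = 1/(1347 + (-89 + 4 + 176/(-89))) = 1/(1347 + (-89 + 4 + 176*(-1/89))) = 1/(1347 + (-89 + 4 - 176/89)) = 1/(1347 - 7741/89) = 1/(112142/89) = 89/112142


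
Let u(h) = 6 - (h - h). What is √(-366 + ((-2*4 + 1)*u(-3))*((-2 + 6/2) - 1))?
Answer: I*√366 ≈ 19.131*I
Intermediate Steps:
u(h) = 6 (u(h) = 6 - 1*0 = 6 + 0 = 6)
√(-366 + ((-2*4 + 1)*u(-3))*((-2 + 6/2) - 1)) = √(-366 + ((-2*4 + 1)*6)*((-2 + 6/2) - 1)) = √(-366 + ((-8 + 1)*6)*((-2 + 6*(½)) - 1)) = √(-366 + (-7*6)*((-2 + 3) - 1)) = √(-366 - 42*(1 - 1)) = √(-366 - 42*0) = √(-366 + 0) = √(-366) = I*√366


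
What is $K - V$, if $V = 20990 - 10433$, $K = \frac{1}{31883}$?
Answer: $- \frac{336588830}{31883} \approx -10557.0$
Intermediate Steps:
$K = \frac{1}{31883} \approx 3.1365 \cdot 10^{-5}$
$V = 10557$
$K - V = \frac{1}{31883} - 10557 = - \frac{336588830}{31883}$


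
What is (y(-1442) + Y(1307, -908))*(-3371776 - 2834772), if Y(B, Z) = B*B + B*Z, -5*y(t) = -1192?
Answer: -16190754886036/5 ≈ -3.2381e+12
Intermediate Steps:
y(t) = 1192/5 (y(t) = -⅕*(-1192) = 1192/5)
Y(B, Z) = B² + B*Z
(y(-1442) + Y(1307, -908))*(-3371776 - 2834772) = (1192/5 + 1307*(1307 - 908))*(-3371776 - 2834772) = (1192/5 + 1307*399)*(-6206548) = (1192/5 + 521493)*(-6206548) = (2608657/5)*(-6206548) = -16190754886036/5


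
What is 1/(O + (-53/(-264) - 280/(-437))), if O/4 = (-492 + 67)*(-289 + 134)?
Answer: 115368/30399565081 ≈ 3.7951e-6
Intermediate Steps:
O = 263500 (O = 4*((-492 + 67)*(-289 + 134)) = 4*(-425*(-155)) = 4*65875 = 263500)
1/(O + (-53/(-264) - 280/(-437))) = 1/(263500 + (-53/(-264) - 280/(-437))) = 1/(263500 + (-53*(-1/264) - 280*(-1/437))) = 1/(263500 + (53/264 + 280/437)) = 1/(263500 + 97081/115368) = 1/(30399565081/115368) = 115368/30399565081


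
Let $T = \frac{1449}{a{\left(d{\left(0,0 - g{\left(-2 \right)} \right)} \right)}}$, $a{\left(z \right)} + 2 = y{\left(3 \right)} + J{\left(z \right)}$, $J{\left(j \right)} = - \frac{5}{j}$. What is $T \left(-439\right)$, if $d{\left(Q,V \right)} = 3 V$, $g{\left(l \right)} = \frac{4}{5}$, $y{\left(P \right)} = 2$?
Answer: $- \frac{7633332}{25} \approx -3.0533 \cdot 10^{5}$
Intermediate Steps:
$g{\left(l \right)} = \frac{4}{5}$ ($g{\left(l \right)} = 4 \cdot \frac{1}{5} = \frac{4}{5}$)
$a{\left(z \right)} = - \frac{5}{z}$ ($a{\left(z \right)} = -2 + \left(2 - \frac{5}{z}\right) = - \frac{5}{z}$)
$T = \frac{17388}{25}$ ($T = \frac{1449}{\left(-5\right) \frac{1}{3 \left(0 - \frac{4}{5}\right)}} = \frac{1449}{\left(-5\right) \frac{1}{3 \left(- \frac{4}{5}\right)}} = \frac{1449}{\left(-5\right) \frac{1}{- \frac{12}{5}}} = \frac{1449}{\left(-5\right) \left(- \frac{5}{12}\right)} = \frac{1449}{\frac{25}{12}} = 1449 \cdot \frac{12}{25} = \frac{17388}{25} \approx 695.52$)
$T \left(-439\right) = \frac{17388}{25} \left(-439\right) = - \frac{7633332}{25}$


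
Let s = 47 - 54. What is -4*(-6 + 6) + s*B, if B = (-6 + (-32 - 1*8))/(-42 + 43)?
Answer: 322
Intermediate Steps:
s = -7
B = -46 (B = (-6 + (-32 - 8))/1 = (-6 - 40)*1 = -46*1 = -46)
-4*(-6 + 6) + s*B = -4*(-6 + 6) - 7*(-46) = -4*0 + 322 = 0 + 322 = 322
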